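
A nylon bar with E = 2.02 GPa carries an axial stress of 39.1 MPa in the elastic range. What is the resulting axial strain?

ε = σ/E = 39.1 / 2020 = 0.0194.

0.0194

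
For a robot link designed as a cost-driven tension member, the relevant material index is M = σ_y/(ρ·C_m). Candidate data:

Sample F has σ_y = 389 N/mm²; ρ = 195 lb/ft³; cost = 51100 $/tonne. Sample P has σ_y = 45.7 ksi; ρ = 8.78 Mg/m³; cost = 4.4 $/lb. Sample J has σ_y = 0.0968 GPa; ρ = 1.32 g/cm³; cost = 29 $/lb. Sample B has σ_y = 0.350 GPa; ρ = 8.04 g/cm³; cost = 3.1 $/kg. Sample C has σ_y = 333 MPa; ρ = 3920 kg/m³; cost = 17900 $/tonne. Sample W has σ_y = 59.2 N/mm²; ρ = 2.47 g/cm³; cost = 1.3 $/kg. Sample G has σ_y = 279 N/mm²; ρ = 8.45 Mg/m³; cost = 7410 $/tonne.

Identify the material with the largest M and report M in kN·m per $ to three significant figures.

sample W, M = 18.4 kN·m per $

After converting to SI:
  sample F: σ_y = 389.0 MPa, ρ = 3124 kg/m³, cost = 51.10 $/kg
  sample P: σ_y = 315.1 MPa, ρ = 8780 kg/m³, cost = 9.700 $/kg
  sample J: σ_y = 96.80 MPa, ρ = 1320 kg/m³, cost = 63.93 $/kg
  sample B: σ_y = 350.0 MPa, ρ = 8040 kg/m³, cost = 3.100 $/kg
  sample C: σ_y = 333.0 MPa, ρ = 3920 kg/m³, cost = 17.90 $/kg
  sample W: σ_y = 59.20 MPa, ρ = 2470 kg/m³, cost = 1.300 $/kg
  sample G: σ_y = 279.0 MPa, ρ = 8450 kg/m³, cost = 7.410 $/kg
  sample W: M = 18.4 kN·m per $
  sample B: M = 14.0 kN·m per $
  sample C: M = 4.75 kN·m per $
  sample G: M = 4.46 kN·m per $
  sample P: M = 3.70 kN·m per $
  sample F: M = 2.44 kN·m per $
  sample J: M = 1.15 kN·m per $
Sample W has the largest M.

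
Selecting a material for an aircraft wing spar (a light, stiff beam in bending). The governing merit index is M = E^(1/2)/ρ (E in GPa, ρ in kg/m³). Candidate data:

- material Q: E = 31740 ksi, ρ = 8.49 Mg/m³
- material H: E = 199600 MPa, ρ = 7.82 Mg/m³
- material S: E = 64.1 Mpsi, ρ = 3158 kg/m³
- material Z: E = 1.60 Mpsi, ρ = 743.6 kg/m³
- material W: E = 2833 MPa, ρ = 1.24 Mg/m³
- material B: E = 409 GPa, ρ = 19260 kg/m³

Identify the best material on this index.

material S

Convert each candidate to consistent units, then evaluate M:
  material Q: E = 218.8 GPa, ρ = 8490 kg/m³
  material H: E = 199.6 GPa, ρ = 7820 kg/m³
  material S: E = 442.0 GPa, ρ = 3158 kg/m³
  material Z: E = 11.03 GPa, ρ = 743.6 kg/m³
  material W: E = 2.833 GPa, ρ = 1240 kg/m³
  material B: E = 409.0 GPa, ρ = 19260 kg/m³
  material S: M = 6.66×10⁻³
  material Z: M = 4.47×10⁻³
  material H: M = 1.81×10⁻³
  material Q: M = 1.74×10⁻³
  material W: M = 1.36×10⁻³
  material B: M = 1.05×10⁻³
Material S has the largest M.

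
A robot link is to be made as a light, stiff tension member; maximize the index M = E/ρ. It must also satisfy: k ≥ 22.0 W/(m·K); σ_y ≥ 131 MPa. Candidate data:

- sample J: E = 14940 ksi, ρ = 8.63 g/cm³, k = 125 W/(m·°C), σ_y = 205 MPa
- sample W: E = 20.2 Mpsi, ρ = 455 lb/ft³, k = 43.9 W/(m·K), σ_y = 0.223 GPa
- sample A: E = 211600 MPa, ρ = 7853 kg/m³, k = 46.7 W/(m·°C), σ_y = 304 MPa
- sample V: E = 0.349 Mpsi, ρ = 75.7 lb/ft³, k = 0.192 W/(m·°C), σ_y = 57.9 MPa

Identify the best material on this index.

sample A

Screen on constraints: k ≥ 22.0 W/(m·K); σ_y ≥ 131 MPa. Survivors: sample J, sample W, sample A.
In SI units:
  sample J: E = 103.0 GPa, ρ = 8630 kg/m³
  sample W: E = 139.3 GPa, ρ = 7288 kg/m³
  sample A: E = 211.6 GPa, ρ = 7853 kg/m³
  sample A: M = 26.9 MN·m/kg
  sample W: M = 19.1 MN·m/kg
  sample J: M = 11.9 MN·m/kg
The maximum is for sample A.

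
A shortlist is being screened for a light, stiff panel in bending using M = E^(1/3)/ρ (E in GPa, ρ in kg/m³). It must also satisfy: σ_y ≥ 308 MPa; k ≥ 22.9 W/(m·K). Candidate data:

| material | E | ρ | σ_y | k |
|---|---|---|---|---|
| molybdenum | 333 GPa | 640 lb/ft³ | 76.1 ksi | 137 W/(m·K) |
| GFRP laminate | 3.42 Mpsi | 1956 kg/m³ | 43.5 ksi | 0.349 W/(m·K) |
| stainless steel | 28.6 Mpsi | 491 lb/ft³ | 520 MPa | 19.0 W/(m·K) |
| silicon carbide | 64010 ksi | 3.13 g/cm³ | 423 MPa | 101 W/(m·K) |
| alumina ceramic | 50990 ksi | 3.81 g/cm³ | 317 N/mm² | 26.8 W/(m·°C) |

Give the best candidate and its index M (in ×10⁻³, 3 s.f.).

silicon carbide, M = 2.43×10⁻³

Screen on constraints: σ_y ≥ 308 MPa; k ≥ 22.9 W/(m·K). Survivors: molybdenum, silicon carbide, alumina ceramic.
Putting every candidate on a common basis:
  molybdenum: E = 333.0 GPa, ρ = 10250 kg/m³
  silicon carbide: E = 441.3 GPa, ρ = 3130 kg/m³
  alumina ceramic: E = 351.6 GPa, ρ = 3810 kg/m³
  silicon carbide: M = 2.43×10⁻³
  alumina ceramic: M = 1.85×10⁻³
  molybdenum: M = 0.676×10⁻³
Silicon carbide ranks first.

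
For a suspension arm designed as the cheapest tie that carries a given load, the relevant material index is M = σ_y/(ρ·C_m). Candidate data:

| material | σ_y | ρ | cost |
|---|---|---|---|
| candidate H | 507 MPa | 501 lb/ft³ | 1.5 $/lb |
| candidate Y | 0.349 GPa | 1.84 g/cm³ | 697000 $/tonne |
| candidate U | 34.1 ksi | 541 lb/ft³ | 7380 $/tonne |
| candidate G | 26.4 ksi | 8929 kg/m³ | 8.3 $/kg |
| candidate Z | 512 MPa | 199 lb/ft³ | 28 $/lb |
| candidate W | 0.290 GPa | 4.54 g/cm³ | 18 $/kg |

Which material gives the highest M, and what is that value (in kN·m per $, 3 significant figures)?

candidate H, M = 19.1 kN·m per $

In SI units:
  candidate H: σ_y = 507.0 MPa, ρ = 8025 kg/m³, cost = 3.307 $/kg
  candidate Y: σ_y = 349.0 MPa, ρ = 1840 kg/m³, cost = 697.0 $/kg
  candidate U: σ_y = 235.1 MPa, ρ = 8666 kg/m³, cost = 7.380 $/kg
  candidate G: σ_y = 182.0 MPa, ρ = 8929 kg/m³, cost = 8.300 $/kg
  candidate Z: σ_y = 512.0 MPa, ρ = 3188 kg/m³, cost = 61.73 $/kg
  candidate W: σ_y = 290.0 MPa, ρ = 4540 kg/m³, cost = 18.00 $/kg
  candidate H: M = 19.1 kN·m per $
  candidate U: M = 3.68 kN·m per $
  candidate W: M = 3.55 kN·m per $
  candidate Z: M = 2.60 kN·m per $
  candidate G: M = 2.46 kN·m per $
  candidate Y: M = 0.272 kN·m per $
Candidate H has the largest M.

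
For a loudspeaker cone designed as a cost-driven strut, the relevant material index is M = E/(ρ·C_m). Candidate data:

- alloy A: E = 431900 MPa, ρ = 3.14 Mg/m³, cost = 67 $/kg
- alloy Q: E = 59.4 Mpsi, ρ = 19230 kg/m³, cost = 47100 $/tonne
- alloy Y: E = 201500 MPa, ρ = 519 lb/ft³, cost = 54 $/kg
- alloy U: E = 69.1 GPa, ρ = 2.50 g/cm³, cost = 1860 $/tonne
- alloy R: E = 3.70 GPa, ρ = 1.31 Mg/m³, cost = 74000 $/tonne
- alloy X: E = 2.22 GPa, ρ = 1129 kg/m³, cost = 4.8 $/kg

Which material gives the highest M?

Putting every candidate on a common basis:
  alloy A: E = 431.9 GPa, ρ = 3140 kg/m³, cost = 67.00 $/kg
  alloy Q: E = 409.5 GPa, ρ = 19230 kg/m³, cost = 47.10 $/kg
  alloy Y: E = 201.5 GPa, ρ = 8314 kg/m³, cost = 54.00 $/kg
  alloy U: E = 69.10 GPa, ρ = 2500 kg/m³, cost = 1.860 $/kg
  alloy R: E = 3.700 GPa, ρ = 1310 kg/m³, cost = 74.00 $/kg
  alloy X: E = 2.220 GPa, ρ = 1129 kg/m³, cost = 4.800 $/kg
  alloy U: M = 14.9 MN·m per $
  alloy A: M = 2.05 MN·m per $
  alloy Q: M = 0.452 MN·m per $
  alloy Y: M = 0.449 MN·m per $
  alloy X: M = 0.410 MN·m per $
  alloy R: M = 0.0382 MN·m per $
Highest index: alloy U.

alloy U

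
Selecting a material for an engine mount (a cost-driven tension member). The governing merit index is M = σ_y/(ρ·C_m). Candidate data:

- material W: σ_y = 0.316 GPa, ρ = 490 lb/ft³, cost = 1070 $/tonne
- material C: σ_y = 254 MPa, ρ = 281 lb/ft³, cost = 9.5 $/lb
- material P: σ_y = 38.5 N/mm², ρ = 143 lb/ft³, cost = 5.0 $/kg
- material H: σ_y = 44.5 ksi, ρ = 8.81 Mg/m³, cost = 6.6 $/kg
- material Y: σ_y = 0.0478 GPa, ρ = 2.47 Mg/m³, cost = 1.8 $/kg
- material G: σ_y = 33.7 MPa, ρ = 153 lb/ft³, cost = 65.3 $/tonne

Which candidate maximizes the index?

material G

Convert each candidate to consistent units, then evaluate M:
  material W: σ_y = 316.0 MPa, ρ = 7849 kg/m³, cost = 1.070 $/kg
  material C: σ_y = 254.0 MPa, ρ = 4501 kg/m³, cost = 20.94 $/kg
  material P: σ_y = 38.50 MPa, ρ = 2291 kg/m³, cost = 5.000 $/kg
  material H: σ_y = 306.8 MPa, ρ = 8810 kg/m³, cost = 6.600 $/kg
  material Y: σ_y = 47.80 MPa, ρ = 2470 kg/m³, cost = 1.800 $/kg
  material G: σ_y = 33.70 MPa, ρ = 2451 kg/m³, cost = 0.06530 $/kg
  material G: M = 211 kN·m per $
  material W: M = 37.6 kN·m per $
  material Y: M = 10.8 kN·m per $
  material H: M = 5.28 kN·m per $
  material P: M = 3.36 kN·m per $
  material C: M = 2.69 kN·m per $
Highest index: material G.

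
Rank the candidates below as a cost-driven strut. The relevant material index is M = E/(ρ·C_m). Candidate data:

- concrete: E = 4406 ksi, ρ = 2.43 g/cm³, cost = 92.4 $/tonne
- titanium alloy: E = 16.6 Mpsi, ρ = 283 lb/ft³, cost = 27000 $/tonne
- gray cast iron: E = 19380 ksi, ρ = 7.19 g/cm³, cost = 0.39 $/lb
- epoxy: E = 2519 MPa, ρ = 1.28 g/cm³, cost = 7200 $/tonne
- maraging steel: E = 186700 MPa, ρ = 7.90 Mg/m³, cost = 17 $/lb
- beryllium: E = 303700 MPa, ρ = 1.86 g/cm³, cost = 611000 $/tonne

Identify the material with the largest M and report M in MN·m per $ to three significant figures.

concrete, M = 135 MN·m per $

In SI units:
  concrete: E = 30.38 GPa, ρ = 2430 kg/m³, cost = 0.09240 $/kg
  titanium alloy: E = 114.5 GPa, ρ = 4533 kg/m³, cost = 27.00 $/kg
  gray cast iron: E = 133.6 GPa, ρ = 7190 kg/m³, cost = 0.8598 $/kg
  epoxy: E = 2.519 GPa, ρ = 1280 kg/m³, cost = 7.200 $/kg
  maraging steel: E = 186.7 GPa, ρ = 7900 kg/m³, cost = 37.48 $/kg
  beryllium: E = 303.7 GPa, ρ = 1860 kg/m³, cost = 611.0 $/kg
  concrete: M = 135 MN·m per $
  gray cast iron: M = 21.6 MN·m per $
  titanium alloy: M = 0.935 MN·m per $
  maraging steel: M = 0.631 MN·m per $
  epoxy: M = 0.273 MN·m per $
  beryllium: M = 0.267 MN·m per $
The maximum is for concrete.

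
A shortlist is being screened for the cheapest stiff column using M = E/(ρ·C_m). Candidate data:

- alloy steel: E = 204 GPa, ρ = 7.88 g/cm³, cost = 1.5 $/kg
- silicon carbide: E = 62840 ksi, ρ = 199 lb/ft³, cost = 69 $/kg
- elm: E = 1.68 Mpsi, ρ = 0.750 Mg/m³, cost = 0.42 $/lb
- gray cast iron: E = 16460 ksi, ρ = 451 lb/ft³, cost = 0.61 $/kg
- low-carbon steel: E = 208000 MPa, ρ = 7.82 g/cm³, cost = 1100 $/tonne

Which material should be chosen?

gray cast iron

Normalizing units and computing the index:
  alloy steel: E = 204.0 GPa, ρ = 7880 kg/m³, cost = 1.500 $/kg
  silicon carbide: E = 433.3 GPa, ρ = 3188 kg/m³, cost = 69.00 $/kg
  elm: E = 11.58 GPa, ρ = 750.0 kg/m³, cost = 0.9259 $/kg
  gray cast iron: E = 113.5 GPa, ρ = 7224 kg/m³, cost = 0.6100 $/kg
  low-carbon steel: E = 208.0 GPa, ρ = 7820 kg/m³, cost = 1.100 $/kg
  gray cast iron: M = 25.8 MN·m per $
  low-carbon steel: M = 24.2 MN·m per $
  alloy steel: M = 17.3 MN·m per $
  elm: M = 16.7 MN·m per $
  silicon carbide: M = 1.97 MN·m per $
The maximum is for gray cast iron.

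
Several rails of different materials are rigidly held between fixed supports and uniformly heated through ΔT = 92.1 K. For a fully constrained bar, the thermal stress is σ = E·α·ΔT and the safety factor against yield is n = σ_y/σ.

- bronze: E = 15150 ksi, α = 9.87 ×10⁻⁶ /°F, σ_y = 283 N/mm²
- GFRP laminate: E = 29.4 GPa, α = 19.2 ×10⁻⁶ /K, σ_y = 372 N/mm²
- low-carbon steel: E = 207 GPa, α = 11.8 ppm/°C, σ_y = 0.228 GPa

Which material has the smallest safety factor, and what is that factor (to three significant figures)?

low-carbon steel, n = 1.01

In consistent units (E in GPa, α in ×10⁻⁶/K, σ_y in MPa):
  bronze: E = 104.5, α = 17.8, σ_y = 283.0 → σ = 171 MPa, n = 1.66
  GFRP laminate: E = 29.40, α = 19.2, σ_y = 372.0 → σ = 52.0 MPa, n = 7.16
  low-carbon steel: E = 207.0, α = 11.8, σ_y = 228.0 → σ = 225 MPa, n = 1.01
The minimum is low-carbon steel at n = 1.01.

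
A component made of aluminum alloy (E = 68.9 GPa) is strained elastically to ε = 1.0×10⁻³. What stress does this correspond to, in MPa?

σ = E·ε = 68900 MPa × 1.0×10⁻³ = 68.9 MPa.

68.9 MPa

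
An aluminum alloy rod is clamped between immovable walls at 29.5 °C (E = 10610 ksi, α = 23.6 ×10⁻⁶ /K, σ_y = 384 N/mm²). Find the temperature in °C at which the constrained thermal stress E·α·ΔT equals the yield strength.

252 °C

E = 10610 ksi = 73.15 GPa.
σ_y = 384 N/mm² = 384.0 MPa.
E·α·ΔT = 384.0 MPa ⇒ ΔT = 384.0 / (73.15×10³ × 23.6×10⁻⁶) = 222.4 K.
T = 29.5 + 222.4 = 251.9 °C.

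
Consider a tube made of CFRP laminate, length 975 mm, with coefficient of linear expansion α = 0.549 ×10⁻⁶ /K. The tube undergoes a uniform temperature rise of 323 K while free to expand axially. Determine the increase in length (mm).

ΔL = α·L₀·ΔT = 0.549×10⁻⁶ × 975 mm × 323.0 K = 0.173 mm.

0.173 mm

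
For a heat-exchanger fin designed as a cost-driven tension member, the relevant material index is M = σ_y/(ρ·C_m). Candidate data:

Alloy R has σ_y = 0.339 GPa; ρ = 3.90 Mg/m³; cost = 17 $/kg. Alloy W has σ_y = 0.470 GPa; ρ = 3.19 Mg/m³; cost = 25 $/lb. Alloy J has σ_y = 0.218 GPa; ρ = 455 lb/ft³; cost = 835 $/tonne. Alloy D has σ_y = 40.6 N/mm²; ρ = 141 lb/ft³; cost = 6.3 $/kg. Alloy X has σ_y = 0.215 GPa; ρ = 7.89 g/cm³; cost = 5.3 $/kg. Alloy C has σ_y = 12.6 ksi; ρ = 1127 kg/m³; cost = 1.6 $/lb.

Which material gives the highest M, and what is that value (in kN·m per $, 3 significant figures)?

Convert each candidate to consistent units, then evaluate M:
  alloy R: σ_y = 339.0 MPa, ρ = 3900 kg/m³, cost = 17.00 $/kg
  alloy W: σ_y = 470.0 MPa, ρ = 3190 kg/m³, cost = 55.11 $/kg
  alloy J: σ_y = 218.0 MPa, ρ = 7288 kg/m³, cost = 0.8350 $/kg
  alloy D: σ_y = 40.60 MPa, ρ = 2259 kg/m³, cost = 6.300 $/kg
  alloy X: σ_y = 215.0 MPa, ρ = 7890 kg/m³, cost = 5.300 $/kg
  alloy C: σ_y = 86.87 MPa, ρ = 1127 kg/m³, cost = 3.527 $/kg
  alloy J: M = 35.8 kN·m per $
  alloy C: M = 21.9 kN·m per $
  alloy X: M = 5.14 kN·m per $
  alloy R: M = 5.11 kN·m per $
  alloy D: M = 2.85 kN·m per $
  alloy W: M = 2.67 kN·m per $
The maximum is for alloy J.

alloy J, M = 35.8 kN·m per $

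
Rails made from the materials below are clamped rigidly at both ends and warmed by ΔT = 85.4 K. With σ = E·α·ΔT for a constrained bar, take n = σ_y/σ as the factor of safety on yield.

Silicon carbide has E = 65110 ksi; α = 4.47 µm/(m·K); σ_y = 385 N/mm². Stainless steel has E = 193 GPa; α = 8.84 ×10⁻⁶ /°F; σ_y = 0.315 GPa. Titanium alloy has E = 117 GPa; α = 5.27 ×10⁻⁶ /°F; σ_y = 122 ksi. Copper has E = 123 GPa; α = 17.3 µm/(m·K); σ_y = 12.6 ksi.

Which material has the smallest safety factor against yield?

Converting E to GPa, α to ×10⁻⁶/K, σ_y to MPa, then σ and n for each:
  silicon carbide: E = 448.9, α = 4.47, σ_y = 385.0 → σ = 171 MPa, n = 2.25
  stainless steel: E = 193.0, α = 15.9, σ_y = 315.0 → σ = 262 MPa, n = 1.20
  titanium alloy: E = 117.0, α = 9.49, σ_y = 841.2 → σ = 94.8 MPa, n = 8.87
  copper: E = 123.0, α = 17.3, σ_y = 86.87 → σ = 182 MPa, n = 0.478
Copper has the lowest safety factor, n = 0.478.

copper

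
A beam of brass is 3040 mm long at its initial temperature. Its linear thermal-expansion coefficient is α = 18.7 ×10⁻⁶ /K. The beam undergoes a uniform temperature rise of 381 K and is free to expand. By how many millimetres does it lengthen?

21.7 mm

ΔL = α·L₀·ΔT = 18.7×10⁻⁶ × 3040 mm × 381.0 K = 21.7 mm.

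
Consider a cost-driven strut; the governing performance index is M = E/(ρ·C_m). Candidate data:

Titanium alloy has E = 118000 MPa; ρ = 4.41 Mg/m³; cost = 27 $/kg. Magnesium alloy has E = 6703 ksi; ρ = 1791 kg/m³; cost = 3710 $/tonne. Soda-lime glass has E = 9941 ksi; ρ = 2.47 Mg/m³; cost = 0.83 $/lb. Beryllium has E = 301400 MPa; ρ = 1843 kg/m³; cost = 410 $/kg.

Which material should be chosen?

Normalizing units and computing the index:
  titanium alloy: E = 118.0 GPa, ρ = 4410 kg/m³, cost = 27.00 $/kg
  magnesium alloy: E = 46.22 GPa, ρ = 1791 kg/m³, cost = 3.710 $/kg
  soda-lime glass: E = 68.54 GPa, ρ = 2470 kg/m³, cost = 1.830 $/kg
  beryllium: E = 301.4 GPa, ρ = 1843 kg/m³, cost = 410.0 $/kg
  soda-lime glass: M = 15.2 MN·m per $
  magnesium alloy: M = 6.96 MN·m per $
  titanium alloy: M = 0.991 MN·m per $
  beryllium: M = 0.399 MN·m per $
Soda-lime glass has the largest M.

soda-lime glass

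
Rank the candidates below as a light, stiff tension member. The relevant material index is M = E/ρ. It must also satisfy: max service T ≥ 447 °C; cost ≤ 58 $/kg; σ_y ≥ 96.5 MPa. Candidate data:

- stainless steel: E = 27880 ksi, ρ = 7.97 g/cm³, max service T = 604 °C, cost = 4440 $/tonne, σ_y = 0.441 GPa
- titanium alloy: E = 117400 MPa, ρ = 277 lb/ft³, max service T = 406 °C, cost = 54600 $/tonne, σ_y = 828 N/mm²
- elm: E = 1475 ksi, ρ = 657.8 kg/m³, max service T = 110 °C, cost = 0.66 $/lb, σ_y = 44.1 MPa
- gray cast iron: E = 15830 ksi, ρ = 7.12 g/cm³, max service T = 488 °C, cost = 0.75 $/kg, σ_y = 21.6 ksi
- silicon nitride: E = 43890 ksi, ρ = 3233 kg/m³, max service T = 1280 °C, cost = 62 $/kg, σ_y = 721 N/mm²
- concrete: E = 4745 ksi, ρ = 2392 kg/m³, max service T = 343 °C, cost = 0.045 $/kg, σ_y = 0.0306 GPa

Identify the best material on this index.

stainless steel

Screen on constraints: max service T ≥ 447 °C; cost ≤ 58 $/kg; σ_y ≥ 96.5 MPa. Survivors: stainless steel, gray cast iron.
In SI units:
  stainless steel: E = 192.2 GPa, ρ = 7970 kg/m³
  gray cast iron: E = 109.1 GPa, ρ = 7120 kg/m³
  stainless steel: M = 24.1 MN·m/kg
  gray cast iron: M = 15.3 MN·m/kg
The maximum is for stainless steel.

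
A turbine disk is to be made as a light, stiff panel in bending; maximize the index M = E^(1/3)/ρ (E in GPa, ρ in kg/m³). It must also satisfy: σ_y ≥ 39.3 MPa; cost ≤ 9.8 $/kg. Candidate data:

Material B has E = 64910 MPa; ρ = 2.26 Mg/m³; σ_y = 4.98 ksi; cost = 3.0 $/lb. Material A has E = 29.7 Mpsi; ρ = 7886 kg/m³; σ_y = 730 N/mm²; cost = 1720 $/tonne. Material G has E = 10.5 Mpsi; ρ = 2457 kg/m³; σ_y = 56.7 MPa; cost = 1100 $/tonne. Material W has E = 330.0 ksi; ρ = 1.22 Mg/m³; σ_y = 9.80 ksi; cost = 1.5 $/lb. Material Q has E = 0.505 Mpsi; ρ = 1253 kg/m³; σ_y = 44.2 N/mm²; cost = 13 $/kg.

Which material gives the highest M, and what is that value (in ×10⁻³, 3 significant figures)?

material G, M = 1.70×10⁻³

Screen on constraints: σ_y ≥ 39.3 MPa; cost ≤ 9.8 $/kg. Survivors: material A, material G, material W.
Normalizing units and computing the index:
  material A: E = 204.8 GPa, ρ = 7886 kg/m³
  material G: E = 72.39 GPa, ρ = 2457 kg/m³
  material W: E = 2.275 GPa, ρ = 1220 kg/m³
  material G: M = 1.70×10⁻³
  material W: M = 1.08×10⁻³
  material A: M = 0.747×10⁻³
Highest index: material G.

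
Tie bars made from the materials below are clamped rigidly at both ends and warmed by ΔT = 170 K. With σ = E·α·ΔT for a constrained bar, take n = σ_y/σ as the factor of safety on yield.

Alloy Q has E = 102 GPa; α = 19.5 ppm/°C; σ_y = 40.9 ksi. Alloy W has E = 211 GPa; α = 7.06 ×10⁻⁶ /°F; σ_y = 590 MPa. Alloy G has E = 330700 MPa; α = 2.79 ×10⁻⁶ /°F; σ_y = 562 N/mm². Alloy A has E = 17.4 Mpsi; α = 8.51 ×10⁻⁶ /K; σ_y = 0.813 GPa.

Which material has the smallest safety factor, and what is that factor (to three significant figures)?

alloy Q, n = 0.834

With everything in SI (GPa, ×10⁻⁶/K, MPa):
  alloy Q: E = 102.0, α = 19.5, σ_y = 282.0 → σ = 338 MPa, n = 0.834
  alloy W: E = 211.0, α = 12.7, σ_y = 590.0 → σ = 456 MPa, n = 1.29
  alloy G: E = 330.7, α = 5.02, σ_y = 562.0 → σ = 282 MPa, n = 1.99
  alloy A: E = 120.0, α = 8.51, σ_y = 813.0 → σ = 174 MPa, n = 4.68
Smallest n: alloy Q with n = 0.834.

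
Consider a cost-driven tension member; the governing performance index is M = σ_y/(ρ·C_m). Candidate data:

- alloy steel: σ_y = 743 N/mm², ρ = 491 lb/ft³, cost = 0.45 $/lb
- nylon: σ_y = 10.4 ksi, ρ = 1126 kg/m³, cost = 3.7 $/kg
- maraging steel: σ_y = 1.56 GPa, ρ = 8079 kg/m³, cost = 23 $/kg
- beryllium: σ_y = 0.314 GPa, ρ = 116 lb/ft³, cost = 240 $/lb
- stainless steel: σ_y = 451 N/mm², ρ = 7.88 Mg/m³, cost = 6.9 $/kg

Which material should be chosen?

alloy steel

Normalizing units and computing the index:
  alloy steel: σ_y = 743.0 MPa, ρ = 7865 kg/m³, cost = 0.9921 $/kg
  nylon: σ_y = 71.71 MPa, ρ = 1126 kg/m³, cost = 3.700 $/kg
  maraging steel: σ_y = 1560 MPa, ρ = 8079 kg/m³, cost = 23.00 $/kg
  beryllium: σ_y = 314.0 MPa, ρ = 1858 kg/m³, cost = 529.1 $/kg
  stainless steel: σ_y = 451.0 MPa, ρ = 7880 kg/m³, cost = 6.900 $/kg
  alloy steel: M = 95.2 kN·m per $
  nylon: M = 17.2 kN·m per $
  maraging steel: M = 8.40 kN·m per $
  stainless steel: M = 8.29 kN·m per $
  beryllium: M = 0.319 kN·m per $
Alloy steel has the largest M.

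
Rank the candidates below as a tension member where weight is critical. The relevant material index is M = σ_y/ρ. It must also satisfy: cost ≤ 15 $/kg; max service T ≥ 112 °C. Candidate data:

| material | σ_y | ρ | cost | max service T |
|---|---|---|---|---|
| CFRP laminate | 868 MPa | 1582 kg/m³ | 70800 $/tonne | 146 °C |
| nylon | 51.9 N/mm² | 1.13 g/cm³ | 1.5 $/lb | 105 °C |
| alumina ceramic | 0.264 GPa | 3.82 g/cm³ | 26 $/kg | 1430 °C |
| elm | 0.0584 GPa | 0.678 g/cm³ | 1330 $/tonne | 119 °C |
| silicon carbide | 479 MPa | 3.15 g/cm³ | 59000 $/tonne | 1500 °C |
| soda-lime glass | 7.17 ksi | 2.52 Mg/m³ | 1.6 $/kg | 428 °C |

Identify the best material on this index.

Screen on constraints: cost ≤ 15 $/kg; max service T ≥ 112 °C. Survivors: elm, soda-lime glass.
Convert each candidate to consistent units, then evaluate M:
  elm: σ_y = 58.40 MPa, ρ = 678.0 kg/m³
  soda-lime glass: σ_y = 49.44 MPa, ρ = 2520 kg/m³
  elm: M = 86.1 kN·m/kg
  soda-lime glass: M = 19.6 kN·m/kg
Elm ranks first.

elm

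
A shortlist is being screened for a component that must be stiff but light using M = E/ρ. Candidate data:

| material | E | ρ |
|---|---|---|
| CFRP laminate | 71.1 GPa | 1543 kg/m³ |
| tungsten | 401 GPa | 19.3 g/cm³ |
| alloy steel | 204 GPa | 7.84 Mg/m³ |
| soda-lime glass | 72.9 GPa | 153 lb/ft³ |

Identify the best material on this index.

CFRP laminate

Normalizing units and computing the index:
  CFRP laminate: E = 71.10 GPa, ρ = 1543 kg/m³
  tungsten: E = 401.0 GPa, ρ = 19300 kg/m³
  alloy steel: E = 204.0 GPa, ρ = 7840 kg/m³
  soda-lime glass: E = 72.90 GPa, ρ = 2451 kg/m³
  CFRP laminate: M = 46.1 MN·m/kg
  soda-lime glass: M = 29.7 MN·m/kg
  alloy steel: M = 26.0 MN·m/kg
  tungsten: M = 20.8 MN·m/kg
Highest index: CFRP laminate.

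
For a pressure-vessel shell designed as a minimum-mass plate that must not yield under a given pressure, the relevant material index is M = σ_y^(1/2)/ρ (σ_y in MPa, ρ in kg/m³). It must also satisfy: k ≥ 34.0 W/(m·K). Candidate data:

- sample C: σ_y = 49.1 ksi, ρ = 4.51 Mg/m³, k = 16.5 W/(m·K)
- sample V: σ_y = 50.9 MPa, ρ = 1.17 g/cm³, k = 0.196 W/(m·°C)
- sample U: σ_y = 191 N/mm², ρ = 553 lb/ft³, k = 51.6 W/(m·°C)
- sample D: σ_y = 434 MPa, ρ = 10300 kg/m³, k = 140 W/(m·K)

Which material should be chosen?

Screen on constraints: k ≥ 34.0 W/(m·K). Survivors: sample U, sample D.
Convert each candidate to consistent units, then evaluate M:
  sample U: σ_y = 191.0 MPa, ρ = 8858 kg/m³
  sample D: σ_y = 434.0 MPa, ρ = 10300 kg/m³
  sample D: M = 2.02×10⁻³
  sample U: M = 1.56×10⁻³
Highest index: sample D.

sample D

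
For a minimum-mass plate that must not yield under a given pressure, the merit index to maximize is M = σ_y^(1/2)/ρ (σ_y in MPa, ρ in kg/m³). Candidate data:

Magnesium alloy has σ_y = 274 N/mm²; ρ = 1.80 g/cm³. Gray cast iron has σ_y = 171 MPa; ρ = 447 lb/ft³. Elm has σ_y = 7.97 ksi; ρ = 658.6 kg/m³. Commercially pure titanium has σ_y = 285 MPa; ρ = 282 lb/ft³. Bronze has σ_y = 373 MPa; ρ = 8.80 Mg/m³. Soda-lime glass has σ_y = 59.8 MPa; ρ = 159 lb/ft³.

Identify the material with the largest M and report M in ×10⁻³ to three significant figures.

Convert each candidate to consistent units, then evaluate M:
  magnesium alloy: σ_y = 274.0 MPa, ρ = 1800 kg/m³
  gray cast iron: σ_y = 171.0 MPa, ρ = 7160 kg/m³
  elm: σ_y = 54.95 MPa, ρ = 658.6 kg/m³
  commercially pure titanium: σ_y = 285.0 MPa, ρ = 4517 kg/m³
  bronze: σ_y = 373.0 MPa, ρ = 8800 kg/m³
  soda-lime glass: σ_y = 59.80 MPa, ρ = 2547 kg/m³
  elm: M = 11.3×10⁻³
  magnesium alloy: M = 9.20×10⁻³
  commercially pure titanium: M = 3.74×10⁻³
  soda-lime glass: M = 3.04×10⁻³
  bronze: M = 2.19×10⁻³
  gray cast iron: M = 1.83×10⁻³
Elm ranks first.

elm, M = 11.3×10⁻³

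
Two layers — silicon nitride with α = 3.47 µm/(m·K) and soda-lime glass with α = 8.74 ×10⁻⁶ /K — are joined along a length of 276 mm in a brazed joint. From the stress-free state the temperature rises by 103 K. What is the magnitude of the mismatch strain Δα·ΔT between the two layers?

Δα = |3.47 − 8.74|×10⁻⁶/K = 5.27×10⁻⁶/K.
Mismatch strain = Δα·ΔT = 5.27×10⁻⁶ × 103.0 = 5.43×10⁻⁴.

5.43×10⁻⁴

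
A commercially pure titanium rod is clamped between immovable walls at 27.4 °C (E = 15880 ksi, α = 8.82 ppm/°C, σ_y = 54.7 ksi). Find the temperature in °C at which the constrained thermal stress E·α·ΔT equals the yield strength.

418 °C

E = 15880 ksi = 109.5 GPa.
σ_y = 54.7 ksi = 377.1 MPa.
E·α·ΔT = 377.1 MPa ⇒ ΔT = 377.1 / (109.5×10³ × 8.82×10⁻⁶) = 390.5 K.
T = 27.4 + 390.5 = 417.9 °C.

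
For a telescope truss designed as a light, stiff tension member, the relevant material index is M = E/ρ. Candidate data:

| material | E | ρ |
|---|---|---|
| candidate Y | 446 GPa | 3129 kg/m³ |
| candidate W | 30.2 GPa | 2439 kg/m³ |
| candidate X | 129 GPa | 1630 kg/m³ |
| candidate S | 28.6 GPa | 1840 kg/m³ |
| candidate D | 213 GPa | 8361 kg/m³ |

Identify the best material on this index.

candidate Y

Per-candidate index values:
  candidate Y: M = 143 MN·m/kg
  candidate X: M = 79.1 MN·m/kg
  candidate D: M = 25.5 MN·m/kg
  candidate S: M = 15.5 MN·m/kg
  candidate W: M = 12.4 MN·m/kg
Candidate Y has the largest M.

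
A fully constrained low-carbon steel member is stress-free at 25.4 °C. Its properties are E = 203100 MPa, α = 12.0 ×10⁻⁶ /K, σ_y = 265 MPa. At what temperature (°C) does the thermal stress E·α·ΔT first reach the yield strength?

134 °C

E = 203100 MPa = 203.1 GPa.
E·α·ΔT = 265.0 MPa ⇒ ΔT = 265.0 / (203.1×10³ × 12.0×10⁻⁶) = 108.7 K.
T = 25.4 + 108.7 = 134.1 °C.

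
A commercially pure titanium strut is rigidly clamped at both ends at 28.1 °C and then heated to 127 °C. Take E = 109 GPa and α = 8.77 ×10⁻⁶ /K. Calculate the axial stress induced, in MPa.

94.5 MPa

ΔT = 98.90 K. Constrained thermal stress σ = E·α·ΔT = 109.0×10³ MPa × 8.77×10⁻⁶ × 98.90 = 94.5 MPa (compressive).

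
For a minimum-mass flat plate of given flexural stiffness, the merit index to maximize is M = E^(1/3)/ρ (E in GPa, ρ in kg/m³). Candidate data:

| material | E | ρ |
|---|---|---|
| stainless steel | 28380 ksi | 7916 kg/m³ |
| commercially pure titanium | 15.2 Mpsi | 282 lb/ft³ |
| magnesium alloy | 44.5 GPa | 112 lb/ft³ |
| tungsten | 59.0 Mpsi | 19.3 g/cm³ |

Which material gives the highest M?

magnesium alloy

Normalizing units and computing the index:
  stainless steel: E = 195.7 GPa, ρ = 7916 kg/m³
  commercially pure titanium: E = 104.8 GPa, ρ = 4517 kg/m³
  magnesium alloy: E = 44.50 GPa, ρ = 1794 kg/m³
  tungsten: E = 406.8 GPa, ρ = 19300 kg/m³
  magnesium alloy: M = 1.98×10⁻³
  commercially pure titanium: M = 1.04×10⁻³
  stainless steel: M = 0.733×10⁻³
  tungsten: M = 0.384×10⁻³
Highest index: magnesium alloy.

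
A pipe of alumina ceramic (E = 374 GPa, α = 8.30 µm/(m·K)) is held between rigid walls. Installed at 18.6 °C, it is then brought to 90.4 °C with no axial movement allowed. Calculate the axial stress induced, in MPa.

223 MPa

ΔT = 71.80 K. Constrained thermal stress σ = E·α·ΔT = 374.0×10³ MPa × 8.30×10⁻⁶ × 71.80 = 223 MPa (compressive).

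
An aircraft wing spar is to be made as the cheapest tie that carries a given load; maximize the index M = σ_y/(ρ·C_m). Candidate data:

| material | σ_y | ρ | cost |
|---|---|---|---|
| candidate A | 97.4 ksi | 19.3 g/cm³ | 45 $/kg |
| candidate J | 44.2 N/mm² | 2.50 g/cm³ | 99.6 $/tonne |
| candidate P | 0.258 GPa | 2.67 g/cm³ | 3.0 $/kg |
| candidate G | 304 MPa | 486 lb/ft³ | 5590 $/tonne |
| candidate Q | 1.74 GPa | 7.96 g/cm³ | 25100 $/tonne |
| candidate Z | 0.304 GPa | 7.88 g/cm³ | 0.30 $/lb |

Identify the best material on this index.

candidate J

After converting to SI:
  candidate A: σ_y = 671.5 MPa, ρ = 19300 kg/m³, cost = 45.00 $/kg
  candidate J: σ_y = 44.20 MPa, ρ = 2500 kg/m³, cost = 0.09960 $/kg
  candidate P: σ_y = 258.0 MPa, ρ = 2670 kg/m³, cost = 3.000 $/kg
  candidate G: σ_y = 304.0 MPa, ρ = 7785 kg/m³, cost = 5.590 $/kg
  candidate Q: σ_y = 1740 MPa, ρ = 7960 kg/m³, cost = 25.10 $/kg
  candidate Z: σ_y = 304.0 MPa, ρ = 7880 kg/m³, cost = 0.6614 $/kg
  candidate J: M = 178 kN·m per $
  candidate Z: M = 58.3 kN·m per $
  candidate P: M = 32.2 kN·m per $
  candidate Q: M = 8.71 kN·m per $
  candidate G: M = 6.99 kN·m per $
  candidate A: M = 0.773 kN·m per $
Highest index: candidate J.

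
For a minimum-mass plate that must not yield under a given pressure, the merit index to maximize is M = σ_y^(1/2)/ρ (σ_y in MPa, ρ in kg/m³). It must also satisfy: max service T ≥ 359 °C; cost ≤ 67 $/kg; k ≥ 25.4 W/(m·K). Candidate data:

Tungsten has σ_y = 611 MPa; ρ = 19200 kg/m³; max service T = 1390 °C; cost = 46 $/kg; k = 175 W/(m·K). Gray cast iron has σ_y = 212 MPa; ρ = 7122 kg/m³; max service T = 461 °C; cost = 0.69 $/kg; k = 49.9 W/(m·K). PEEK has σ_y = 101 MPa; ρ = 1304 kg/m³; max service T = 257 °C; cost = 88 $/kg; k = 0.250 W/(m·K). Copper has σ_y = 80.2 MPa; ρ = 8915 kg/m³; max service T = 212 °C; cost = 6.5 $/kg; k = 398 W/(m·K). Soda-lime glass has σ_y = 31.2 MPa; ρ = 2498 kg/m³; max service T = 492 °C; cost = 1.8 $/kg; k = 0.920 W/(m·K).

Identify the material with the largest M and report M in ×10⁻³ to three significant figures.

Screen on constraints: max service T ≥ 359 °C; cost ≤ 67 $/kg; k ≥ 25.4 W/(m·K). Survivors: tungsten, gray cast iron.
Computing M directly (units already consistent):
  gray cast iron: M = 2.04×10⁻³
  tungsten: M = 1.29×10⁻³
Highest index: gray cast iron.

gray cast iron, M = 2.04×10⁻³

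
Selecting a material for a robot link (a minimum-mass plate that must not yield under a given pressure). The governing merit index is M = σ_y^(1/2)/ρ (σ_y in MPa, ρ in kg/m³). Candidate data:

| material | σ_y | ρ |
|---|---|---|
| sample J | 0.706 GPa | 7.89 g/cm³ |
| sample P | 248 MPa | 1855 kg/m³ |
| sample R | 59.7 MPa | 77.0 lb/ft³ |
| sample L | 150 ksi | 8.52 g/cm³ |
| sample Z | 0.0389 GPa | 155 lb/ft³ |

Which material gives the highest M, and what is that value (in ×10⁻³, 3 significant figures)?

Putting every candidate on a common basis:
  sample J: σ_y = 706.0 MPa, ρ = 7890 kg/m³
  sample P: σ_y = 248.0 MPa, ρ = 1855 kg/m³
  sample R: σ_y = 59.70 MPa, ρ = 1233 kg/m³
  sample L: σ_y = 1034 MPa, ρ = 8520 kg/m³
  sample Z: σ_y = 38.90 MPa, ρ = 2483 kg/m³
  sample P: M = 8.49×10⁻³
  sample R: M = 6.26×10⁻³
  sample L: M = 3.77×10⁻³
  sample J: M = 3.37×10⁻³
  sample Z: M = 2.51×10⁻³
Sample P ranks first.

sample P, M = 8.49×10⁻³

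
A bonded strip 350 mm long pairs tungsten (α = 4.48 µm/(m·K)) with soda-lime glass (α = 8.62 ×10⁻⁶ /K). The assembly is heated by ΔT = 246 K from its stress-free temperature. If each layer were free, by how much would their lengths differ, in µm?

Δα = |4.48 − 8.62|×10⁻⁶/K = 4.14×10⁻⁶/K.
ΔL_mismatch = Δα·L·ΔT = 4.14×10⁻⁶ × 350.0 mm × 246.0 K = 356 µm.

356 µm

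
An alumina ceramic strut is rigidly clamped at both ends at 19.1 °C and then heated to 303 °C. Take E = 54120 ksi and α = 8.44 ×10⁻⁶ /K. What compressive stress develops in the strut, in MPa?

E = 54120 ksi = 373.1 GPa.
ΔT = 283.9 K. Constrained thermal stress σ = E·α·ΔT = 373.1×10³ MPa × 8.44×10⁻⁶ × 283.9 = 894 MPa (compressive).

894 MPa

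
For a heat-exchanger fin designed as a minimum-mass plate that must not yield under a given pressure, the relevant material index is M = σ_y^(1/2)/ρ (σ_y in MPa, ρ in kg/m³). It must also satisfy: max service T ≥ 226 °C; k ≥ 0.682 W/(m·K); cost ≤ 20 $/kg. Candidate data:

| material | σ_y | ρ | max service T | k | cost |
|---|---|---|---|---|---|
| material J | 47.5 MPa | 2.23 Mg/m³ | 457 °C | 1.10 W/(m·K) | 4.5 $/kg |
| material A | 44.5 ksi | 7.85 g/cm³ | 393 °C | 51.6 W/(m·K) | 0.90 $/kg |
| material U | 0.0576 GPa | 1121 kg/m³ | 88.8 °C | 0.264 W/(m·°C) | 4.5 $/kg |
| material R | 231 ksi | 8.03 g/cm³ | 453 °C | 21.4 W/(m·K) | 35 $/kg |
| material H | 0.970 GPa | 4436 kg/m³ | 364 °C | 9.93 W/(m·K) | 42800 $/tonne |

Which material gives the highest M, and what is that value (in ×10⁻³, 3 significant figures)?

material J, M = 3.09×10⁻³

Screen on constraints: max service T ≥ 226 °C; k ≥ 0.682 W/(m·K); cost ≤ 20 $/kg. Survivors: material J, material A.
Normalizing units and computing the index:
  material J: σ_y = 47.50 MPa, ρ = 2230 kg/m³
  material A: σ_y = 306.8 MPa, ρ = 7850 kg/m³
  material J: M = 3.09×10⁻³
  material A: M = 2.23×10⁻³
Material J ranks first.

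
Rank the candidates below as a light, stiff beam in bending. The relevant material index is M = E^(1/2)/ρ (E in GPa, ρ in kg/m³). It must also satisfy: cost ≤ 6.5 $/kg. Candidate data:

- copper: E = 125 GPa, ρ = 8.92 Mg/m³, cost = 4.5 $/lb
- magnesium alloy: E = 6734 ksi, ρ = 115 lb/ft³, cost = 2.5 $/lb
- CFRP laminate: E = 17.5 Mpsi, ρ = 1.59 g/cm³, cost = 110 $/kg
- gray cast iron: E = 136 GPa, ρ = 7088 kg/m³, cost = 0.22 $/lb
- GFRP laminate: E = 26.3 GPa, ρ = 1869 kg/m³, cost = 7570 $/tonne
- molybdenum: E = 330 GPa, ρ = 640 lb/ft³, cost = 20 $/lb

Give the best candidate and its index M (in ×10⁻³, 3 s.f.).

magnesium alloy, M = 3.70×10⁻³

Screen on constraints: cost ≤ 6.5 $/kg. Survivors: magnesium alloy, gray cast iron.
Normalizing units and computing the index:
  magnesium alloy: E = 46.43 GPa, ρ = 1842 kg/m³
  gray cast iron: E = 136.0 GPa, ρ = 7088 kg/m³
  magnesium alloy: M = 3.70×10⁻³
  gray cast iron: M = 1.65×10⁻³
Magnesium alloy ranks first.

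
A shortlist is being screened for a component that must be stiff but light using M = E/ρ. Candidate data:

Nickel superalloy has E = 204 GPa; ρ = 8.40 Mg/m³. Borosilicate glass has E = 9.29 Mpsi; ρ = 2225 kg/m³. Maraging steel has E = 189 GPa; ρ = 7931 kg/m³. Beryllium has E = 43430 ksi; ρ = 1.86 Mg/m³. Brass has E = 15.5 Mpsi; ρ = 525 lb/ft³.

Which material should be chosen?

Putting every candidate on a common basis:
  nickel superalloy: E = 204.0 GPa, ρ = 8400 kg/m³
  borosilicate glass: E = 64.05 GPa, ρ = 2225 kg/m³
  maraging steel: E = 189.0 GPa, ρ = 7931 kg/m³
  beryllium: E = 299.4 GPa, ρ = 1860 kg/m³
  brass: E = 106.9 GPa, ρ = 8410 kg/m³
  beryllium: M = 161 MN·m/kg
  borosilicate glass: M = 28.8 MN·m/kg
  nickel superalloy: M = 24.3 MN·m/kg
  maraging steel: M = 23.8 MN·m/kg
  brass: M = 12.7 MN·m/kg
Beryllium has the largest M.

beryllium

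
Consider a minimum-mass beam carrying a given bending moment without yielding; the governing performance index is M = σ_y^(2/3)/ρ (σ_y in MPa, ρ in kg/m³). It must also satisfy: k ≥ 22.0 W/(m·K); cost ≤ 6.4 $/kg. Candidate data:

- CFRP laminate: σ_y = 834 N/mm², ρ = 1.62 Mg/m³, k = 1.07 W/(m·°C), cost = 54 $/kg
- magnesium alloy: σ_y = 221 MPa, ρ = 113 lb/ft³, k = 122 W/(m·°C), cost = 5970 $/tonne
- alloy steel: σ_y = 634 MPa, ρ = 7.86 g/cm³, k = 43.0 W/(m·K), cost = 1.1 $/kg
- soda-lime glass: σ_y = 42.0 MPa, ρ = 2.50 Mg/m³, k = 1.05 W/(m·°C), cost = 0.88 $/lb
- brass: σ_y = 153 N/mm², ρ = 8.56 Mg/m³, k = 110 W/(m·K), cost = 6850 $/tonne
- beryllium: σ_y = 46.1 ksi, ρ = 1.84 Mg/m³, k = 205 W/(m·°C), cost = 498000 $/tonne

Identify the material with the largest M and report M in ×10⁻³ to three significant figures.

Screen on constraints: k ≥ 22.0 W/(m·K); cost ≤ 6.4 $/kg. Survivors: magnesium alloy, alloy steel.
Normalizing units and computing the index:
  magnesium alloy: σ_y = 221.0 MPa, ρ = 1810 kg/m³
  alloy steel: σ_y = 634.0 MPa, ρ = 7860 kg/m³
  magnesium alloy: M = 20.2×10⁻³
  alloy steel: M = 9.39×10⁻³
Highest index: magnesium alloy.

magnesium alloy, M = 20.2×10⁻³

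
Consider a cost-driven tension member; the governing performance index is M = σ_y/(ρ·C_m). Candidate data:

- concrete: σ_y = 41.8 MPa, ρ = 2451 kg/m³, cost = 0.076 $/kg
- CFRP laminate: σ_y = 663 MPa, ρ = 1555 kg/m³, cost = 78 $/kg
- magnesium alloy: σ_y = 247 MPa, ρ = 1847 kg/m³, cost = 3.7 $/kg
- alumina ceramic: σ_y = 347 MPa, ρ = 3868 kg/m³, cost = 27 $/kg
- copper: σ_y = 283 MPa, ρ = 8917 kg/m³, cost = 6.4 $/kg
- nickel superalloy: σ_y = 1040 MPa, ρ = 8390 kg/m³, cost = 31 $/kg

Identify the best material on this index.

concrete

Evaluate M for each candidate:
  concrete: M = 224 kN·m per $
  magnesium alloy: M = 36.1 kN·m per $
  CFRP laminate: M = 5.47 kN·m per $
  copper: M = 4.96 kN·m per $
  nickel superalloy: M = 4.00 kN·m per $
  alumina ceramic: M = 3.32 kN·m per $
Concrete ranks first.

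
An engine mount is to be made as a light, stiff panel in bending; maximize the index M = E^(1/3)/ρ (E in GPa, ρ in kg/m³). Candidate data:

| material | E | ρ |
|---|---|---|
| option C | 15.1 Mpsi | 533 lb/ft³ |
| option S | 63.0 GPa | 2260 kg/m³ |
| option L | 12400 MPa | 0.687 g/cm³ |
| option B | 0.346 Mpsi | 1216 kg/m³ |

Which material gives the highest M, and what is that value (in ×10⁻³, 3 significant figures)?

option L, M = 3.37×10⁻³

Putting every candidate on a common basis:
  option C: E = 104.1 GPa, ρ = 8538 kg/m³
  option S: E = 63.00 GPa, ρ = 2260 kg/m³
  option L: E = 12.40 GPa, ρ = 687.0 kg/m³
  option B: E = 2.386 GPa, ρ = 1216 kg/m³
  option L: M = 3.37×10⁻³
  option S: M = 1.76×10⁻³
  option B: M = 1.10×10⁻³
  option C: M = 0.551×10⁻³
Highest index: option L.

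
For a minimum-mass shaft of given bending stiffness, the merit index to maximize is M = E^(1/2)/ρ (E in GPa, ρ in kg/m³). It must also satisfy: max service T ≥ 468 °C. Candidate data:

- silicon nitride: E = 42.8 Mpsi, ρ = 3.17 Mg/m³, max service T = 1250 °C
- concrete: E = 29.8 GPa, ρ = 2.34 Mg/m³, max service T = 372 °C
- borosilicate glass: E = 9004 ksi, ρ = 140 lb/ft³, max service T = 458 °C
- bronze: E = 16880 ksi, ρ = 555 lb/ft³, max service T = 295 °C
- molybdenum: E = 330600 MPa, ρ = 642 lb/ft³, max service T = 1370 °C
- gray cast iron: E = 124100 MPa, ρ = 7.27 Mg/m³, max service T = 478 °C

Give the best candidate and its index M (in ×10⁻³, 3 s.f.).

silicon nitride, M = 5.42×10⁻³

Screen on constraints: max service T ≥ 468 °C. Survivors: silicon nitride, molybdenum, gray cast iron.
In SI units:
  silicon nitride: E = 295.1 GPa, ρ = 3170 kg/m³
  molybdenum: E = 330.6 GPa, ρ = 10280 kg/m³
  gray cast iron: E = 124.1 GPa, ρ = 7270 kg/m³
  silicon nitride: M = 5.42×10⁻³
  molybdenum: M = 1.77×10⁻³
  gray cast iron: M = 1.53×10⁻³
Silicon nitride ranks first.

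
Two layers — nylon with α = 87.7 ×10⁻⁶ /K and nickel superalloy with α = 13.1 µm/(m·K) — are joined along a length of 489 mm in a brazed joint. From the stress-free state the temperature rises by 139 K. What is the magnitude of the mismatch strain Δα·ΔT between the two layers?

0.0104

Δα = |87.7 − 13.1|×10⁻⁶/K = 74.6×10⁻⁶/K.
Mismatch strain = Δα·ΔT = 74.6×10⁻⁶ × 139.0 = 0.0104.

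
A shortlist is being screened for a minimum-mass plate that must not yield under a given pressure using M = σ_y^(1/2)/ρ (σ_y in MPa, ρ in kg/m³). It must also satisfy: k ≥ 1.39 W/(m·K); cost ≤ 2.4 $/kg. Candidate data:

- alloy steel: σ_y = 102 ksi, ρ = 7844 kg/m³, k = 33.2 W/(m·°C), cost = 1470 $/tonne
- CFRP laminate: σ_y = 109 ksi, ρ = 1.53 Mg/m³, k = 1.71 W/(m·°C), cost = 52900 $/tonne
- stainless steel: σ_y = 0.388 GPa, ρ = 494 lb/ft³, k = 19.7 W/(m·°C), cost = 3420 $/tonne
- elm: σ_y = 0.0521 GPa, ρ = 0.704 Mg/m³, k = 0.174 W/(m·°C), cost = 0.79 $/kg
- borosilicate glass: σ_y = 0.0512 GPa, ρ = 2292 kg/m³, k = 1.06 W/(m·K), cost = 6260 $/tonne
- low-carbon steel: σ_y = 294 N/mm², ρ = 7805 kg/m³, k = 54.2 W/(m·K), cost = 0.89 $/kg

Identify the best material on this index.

alloy steel

Screen on constraints: k ≥ 1.39 W/(m·K); cost ≤ 2.4 $/kg. Survivors: alloy steel, low-carbon steel.
Putting every candidate on a common basis:
  alloy steel: σ_y = 703.3 MPa, ρ = 7844 kg/m³
  low-carbon steel: σ_y = 294.0 MPa, ρ = 7805 kg/m³
  alloy steel: M = 3.38×10⁻³
  low-carbon steel: M = 2.20×10⁻³
Alloy steel has the largest M.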